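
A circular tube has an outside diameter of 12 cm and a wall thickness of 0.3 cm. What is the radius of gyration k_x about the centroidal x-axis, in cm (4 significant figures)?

k_x ≈ 4.138 cm

Break the section into simple shapes (no overlaps), measuring from the bottom-left corner of the bounding box.
Outer circle: ⌀12, A = 113.097 cm², y = 6 cm, Ī = 1017.88 cm⁴.
Bore (subtracted): ⌀11.4, A = 102.07 cm², y = 6 cm, Ī = 829.066 cm⁴.
By symmetry the centroid is at mid-height, ȳ = 6 cm.
All pieces are centred on the centroidal x-axis, so I = ΣĪ (holes subtracted) = 188.81 cm⁴.
Radius of gyration: k = √(I/A) = √(188.81 / 11.027) = 4.13793 cm.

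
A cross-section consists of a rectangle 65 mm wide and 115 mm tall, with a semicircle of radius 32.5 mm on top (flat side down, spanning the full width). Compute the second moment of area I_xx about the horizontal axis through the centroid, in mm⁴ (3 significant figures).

Treat the section as a set of non-overlapping primitives; coordinates are from the bounding-box lower-left.
Rectangular body: 65 × 115, A = 7 475 mm², y = 57.5 mm, Ī = 8 238 073 mm⁴.
Semicircular cap: semicircle r = 32.5, A = 1659.2 mm², y = 128.79 mm, Ī = 122 452 mm⁴.
Centroid: ȳ = ΣA·y / ΣA = 70.45 mm.
Transfer each piece to the horizontal axis through the centroid using Ī + A·d² with d = y − 70.45:
  rectangular body: d = -12.95 mm → contributes +9 491 638 mm⁴
  semicircular cap: d = 58.343 mm → contributes +5 770 149 mm⁴
Total I = 15 261 786 mm⁴.

I_xx ≈ 1.53 × 10⁷ mm⁴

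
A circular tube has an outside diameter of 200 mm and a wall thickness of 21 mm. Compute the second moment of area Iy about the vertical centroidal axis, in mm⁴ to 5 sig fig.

Iy ≈ 4.7948 × 10⁷ mm⁴

Decompose the section into non-overlapping parts with the origin at the bottom-left of its bounding rectangle.
Outer circle: ⌀200, A = 31415.93 mm², x = 100 mm, Ī = 78 539 816 mm⁴.
Bore (subtracted): ⌀158, A = 19606.68 mm², x = 100 mm, Ī = 30 591 322 mm⁴.
By symmetry the centroid is at mid-width, x̄ = 100 mm.
All pieces are centred on the vertical centroidal axis, so I = ΣĪ (holes subtracted) = 47 948 494 mm⁴.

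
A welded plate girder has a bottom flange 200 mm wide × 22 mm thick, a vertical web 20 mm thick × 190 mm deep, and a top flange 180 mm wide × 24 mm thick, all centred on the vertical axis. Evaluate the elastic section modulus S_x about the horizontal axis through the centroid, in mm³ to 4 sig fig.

S_x ≈ 9.278 × 10⁵ mm³

Break the section into simple shapes (no overlaps), measuring from the bottom-left corner of the bounding box.
Bottom plate: 200 × 22, A = 4 400 mm², y = 11 mm, Ī = 177 467 mm⁴.
Web plate: 20 × 190, A = 3 800 mm², y = 117 mm, Ī = 11 431 667 mm⁴.
Top plate: 180 × 24, A = 4 320 mm², y = 224 mm, Ī = 207 360 mm⁴.
Centroid: ȳ = ΣA·y / ΣA = 116.668 mm.
Transfer each piece to the horizontal axis through the centroid using Ī + A·d² with d = y − 116.668:
  bottom plate: d = -105.668 mm → contributes +49 306 413 mm⁴
  web plate: d = 0.332268 mm → contributes +11 432 086 mm⁴
  top plate: d = 107.332 mm → contributes +49 974 692 mm⁴
Total I = 110 713 191 mm⁴.
Extreme fibre distance c = 119.332 mm; S = I/c = 927 772 mm³.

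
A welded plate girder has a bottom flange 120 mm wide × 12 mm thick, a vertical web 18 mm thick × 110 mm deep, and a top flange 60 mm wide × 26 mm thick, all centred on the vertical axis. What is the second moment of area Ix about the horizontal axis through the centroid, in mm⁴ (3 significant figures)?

Ix ≈ 1.46 × 10⁷ mm⁴

Treat the section as a set of non-overlapping primitives; coordinates are from the bounding-box lower-left.
Bottom plate: 120 × 12, A = 1 440 mm², y = 6 mm, Ī = 17 280 mm⁴.
Web plate: 18 × 110, A = 1 980 mm², y = 67 mm, Ī = 1 996 500 mm⁴.
Top plate: 60 × 26, A = 1 560 mm², y = 135 mm, Ī = 87 880 mm⁴.
Centroid: ȳ = ΣA·y / ΣA = 70.663 mm.
Transfer each piece to the horizontal axis through the centroid using Ī + A·d² with d = y − 70.663:
  bottom plate: d = -64.663 mm → contributes +6 038 292 mm⁴
  web plate: d = -3.6627 mm → contributes +2 023 062 mm⁴
  top plate: d = 64.337 mm → contributes +6 545 179 mm⁴
Total I = 14 606 533 mm⁴.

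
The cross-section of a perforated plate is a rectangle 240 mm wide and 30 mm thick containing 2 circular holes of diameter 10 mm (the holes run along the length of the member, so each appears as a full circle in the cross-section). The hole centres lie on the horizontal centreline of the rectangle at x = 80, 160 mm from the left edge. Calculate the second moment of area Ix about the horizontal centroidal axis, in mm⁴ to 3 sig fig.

Ix ≈ 5.39 × 10⁵ mm⁴

Split into non-overlapping primitives; take the origin at the lower-left of the bounding box.
Plate: 240 × 30, A = 7 200 mm², y = 15 mm, Ī = 540 000 mm⁴.
Hole 1 (subtracted): ⌀10, A = 78.54 mm², y = 15 mm, Ī = 490.87 mm⁴.
Hole 2 (subtracted): ⌀10, A = 78.54 mm², y = 15 mm, Ī = 490.87 mm⁴.
By symmetry the centroid is at mid-height, ȳ = 15 mm.
All pieces are centred on the horizontal centroidal axis, so I = ΣĪ (holes subtracted) = 539 018 mm⁴.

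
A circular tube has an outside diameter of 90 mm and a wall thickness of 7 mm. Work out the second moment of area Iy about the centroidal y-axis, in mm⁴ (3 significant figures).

Break the section into simple shapes (no overlaps), measuring from the bottom-left corner of the bounding box.
Outer circle: ⌀90, A = 6361.7 mm², x = 45 mm, Ī = 3 220 623 mm⁴.
Bore (subtracted): ⌀76, A = 4536.5 mm², x = 45 mm, Ī = 1 637 662 mm⁴.
By symmetry the centroid is at mid-width, x̄ = 45 mm.
All pieces are centred on the centroidal y-axis, so I = ΣĪ (holes subtracted) = 1 582 961 mm⁴.

Iy ≈ 1.58 × 10⁶ mm⁴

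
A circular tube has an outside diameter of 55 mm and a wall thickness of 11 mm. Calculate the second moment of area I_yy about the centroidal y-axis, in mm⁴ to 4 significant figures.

I_yy ≈ 3.910 × 10⁵ mm⁴

Break the section into simple shapes (no overlaps), measuring from the bottom-left corner of the bounding box.
Outer circle: ⌀55, A = 2375.83 mm², x = 27.5 mm, Ī = 449 180 mm⁴.
Bore (subtracted): ⌀33, A = 855.299 mm², x = 27.5 mm, Ī = 58213.8 mm⁴.
By symmetry the centroid is at mid-width, x̄ = 27.5 mm.
All pieces are centred on the centroidal y-axis, so I = ΣĪ (holes subtracted) = 390 966 mm⁴.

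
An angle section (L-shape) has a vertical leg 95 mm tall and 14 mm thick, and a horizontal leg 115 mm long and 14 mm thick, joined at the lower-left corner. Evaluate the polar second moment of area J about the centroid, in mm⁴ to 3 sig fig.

Split into non-overlapping primitives; take the origin at the lower-left of the bounding box.
Vertical leg: 14 × 95, A = 1 330 mm², y = 47.5 mm, Ī = 1 000 271 mm⁴.
Horizontal leg (remainder): 101 × 14, A = 1 414 mm², y = 7 mm, Ī = 23 095 mm⁴.
Centroid: ȳ = ΣA·y / ΣA = 26.63 mm.
Transfer each piece to the centroidal x-axis using Ī + A·d² with d = y − 26.63:
  vertical leg: d = 20.87 mm → contributes +1 579 556 mm⁴
  horizontal leg (remainder): d = -19.63 mm → contributes +567 967 mm⁴
Total I = 2 147 523 mm⁴.
For the y-axis: x̄ = 36.63 mm.
Repeating about the centroidal y-axis gives I_y = 3 489 703 mm⁴.
Polar second moment: J = I_x + I_y = 5 637 226 mm⁴.

J ≈ 5.64 × 10⁶ mm⁴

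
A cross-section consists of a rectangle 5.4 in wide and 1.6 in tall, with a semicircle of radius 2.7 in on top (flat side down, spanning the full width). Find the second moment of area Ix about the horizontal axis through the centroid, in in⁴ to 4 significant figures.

Treat the section as a set of non-overlapping primitives; coordinates are from the bounding-box lower-left.
Rectangular body: 5.4 × 1.6, A = 8.64 in², y = 0.8 in, Ī = 1.8432 in⁴.
Semicircular cap: semicircle r = 2.7, A = 11.4511 in², y = 2.74592 in, Ī = 5.83293 in⁴.
Centroid: ȳ = ΣA·y / ΣA = 1.90909 in.
Transfer each piece to the horizontal axis through the centroid using Ī + A·d² with d = y − 1.90909:
  rectangular body: d = -1.10909 in → contributes +12.4711 in⁴
  semicircular cap: d = 0.836824 in → contributes +13.8518 in⁴
Total I = 26.323 in⁴.

Ix ≈ 26.32 in⁴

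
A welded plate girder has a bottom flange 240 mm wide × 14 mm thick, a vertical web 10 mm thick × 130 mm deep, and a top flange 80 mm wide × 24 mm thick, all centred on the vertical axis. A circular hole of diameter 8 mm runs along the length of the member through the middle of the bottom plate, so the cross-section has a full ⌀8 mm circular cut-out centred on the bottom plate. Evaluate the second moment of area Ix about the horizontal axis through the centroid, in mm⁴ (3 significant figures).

Treat the section as a set of non-overlapping primitives; coordinates are from the bounding-box lower-left.
Bottom plate: 240 × 14, A = 3 360 mm², y = 7 mm, Ī = 54 880 mm⁴.
Web plate: 10 × 130, A = 1 300 mm², y = 79 mm, Ī = 1 830 833 mm⁴.
Top plate: 80 × 24, A = 1 920 mm², y = 156 mm, Ī = 92 160 mm⁴.
Hole (subtracted): ⌀8, A = 50.265 mm², y = 7 mm, Ī = 201.06 mm⁴.
Centroid: ȳ = ΣA·y / ΣA = 65.146 mm.
Transfer each piece to the horizontal axis through the centroid using Ī + A·d² with d = y − 65.146:
  bottom plate: d = -58.146 mm → contributes +11 415 020 mm⁴
  web plate: d = 13.854 mm → contributes +2 080 335 mm⁴
  top plate: d = 90.854 mm → contributes +15 940 593 mm⁴
  hole: d = -58.146 mm → contributes −170 148 mm⁴
Total I = 29 265 799 mm⁴.

Ix ≈ 2.93 × 10⁷ mm⁴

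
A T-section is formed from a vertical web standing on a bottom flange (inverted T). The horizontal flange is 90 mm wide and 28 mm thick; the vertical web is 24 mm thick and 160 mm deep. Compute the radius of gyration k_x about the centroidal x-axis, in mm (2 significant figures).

k_x ≈ 59 mm

Decompose the section into non-overlapping parts with the origin at the bottom-left of its bounding rectangle.
Flange: 90 × 28, A = 2 520 mm², y = 14 mm, Ī = 164 640 mm⁴.
Web: 24 × 160, A = 3 840 mm², y = 108 mm, Ī = 8 192 000 mm⁴.
Centroid: ȳ = ΣA·y / ΣA = 70.75 mm.
Transfer each piece to the centroidal x-axis using Ī + A·d² with d = y − 70.75:
  flange: d = -56.75 mm → contributes +8 281 807 mm⁴
  web: d = 37.25 mm → contributes +13 518 891 mm⁴
Total I = 21 800 697 mm⁴.
Radius of gyration: k = √(I/A) = √(21 800 697 / 6 360) = 58.55 mm.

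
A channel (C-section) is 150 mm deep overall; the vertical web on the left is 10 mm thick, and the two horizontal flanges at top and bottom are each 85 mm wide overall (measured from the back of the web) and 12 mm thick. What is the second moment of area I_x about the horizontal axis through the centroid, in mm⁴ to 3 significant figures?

I_x ≈ 1.14 × 10⁷ mm⁴

Decompose the section into non-overlapping parts with the origin at the bottom-left of its bounding rectangle.
Web: 10 × 150, A = 1 500 mm², y = 75 mm, Ī = 2 812 500 mm⁴.
Top flange (beyond web): 75 × 12, A = 900 mm², y = 144 mm, Ī = 10 800 mm⁴.
Bottom flange (beyond web): 75 × 12, A = 900 mm², y = 6 mm, Ī = 10 800 mm⁴.
By symmetry the centroid is at mid-height, ȳ = 75 mm.
Transfer each piece to the horizontal axis through the centroid using Ī + A·d² with d = y − 75:
  web: d = 0 mm → contributes +2 812 500 mm⁴
  top flange (beyond web): d = 69 mm → contributes +4 295 700 mm⁴
  bottom flange (beyond web): d = -69 mm → contributes +4 295 700 mm⁴
Total I = 11 403 900 mm⁴.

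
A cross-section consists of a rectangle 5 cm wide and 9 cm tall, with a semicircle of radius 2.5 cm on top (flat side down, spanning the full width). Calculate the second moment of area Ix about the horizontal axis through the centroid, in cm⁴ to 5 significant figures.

Ix ≈ 557.27 cm⁴

Treat the section as a set of non-overlapping primitives; coordinates are from the bounding-box lower-left.
Rectangular body: 5 × 9, A = 45 cm², y = 4.5 cm, Ī = 303.75 cm⁴.
Semicircular cap: semicircle r = 2.5, A = 9.817477 cm², y = 10.06103 cm, Ī = 4.287381 cm⁴.
Centroid: ȳ = ΣA·y / ΣA = 5.495947 cm.
Transfer each piece to the horizontal axis through the centroid using Ī + A·d² with d = y − 5.495947:
  rectangular body: d = -0.9959472 cm → contributes +348.386 cm⁴
  semicircular cap: d = 4.565086 cm → contributes +208.8837 cm⁴
Total I = 557.2697 cm⁴.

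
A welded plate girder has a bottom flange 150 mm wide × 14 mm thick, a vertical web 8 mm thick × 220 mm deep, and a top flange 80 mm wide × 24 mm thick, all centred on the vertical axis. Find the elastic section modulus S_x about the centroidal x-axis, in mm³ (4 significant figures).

S_x ≈ 4.745 × 10⁵ mm³

Treat the section as a set of non-overlapping primitives; coordinates are from the bounding-box lower-left.
Bottom plate: 150 × 14, A = 2 100 mm², y = 7 mm, Ī = 34 300 mm⁴.
Web plate: 8 × 220, A = 1 760 mm², y = 124 mm, Ī = 7 098 667 mm⁴.
Top plate: 80 × 24, A = 1 920 mm², y = 246 mm, Ī = 92 160 mm⁴.
Centroid: ȳ = ΣA·y / ΣA = 122.017 mm.
Transfer each piece to the centroidal x-axis using Ī + A·d² with d = y − 122.017:
  bottom plate: d = -115.017 mm → contributes +27 815 157 mm⁴
  web plate: d = 1.9827 mm → contributes +7 105 585 mm⁴
  top plate: d = 123.983 mm → contributes +29 605 843 mm⁴
Total I = 64 526 585 mm⁴.
Extreme fibre distance c = 135.983 mm; S = I/c = 474 521 mm³.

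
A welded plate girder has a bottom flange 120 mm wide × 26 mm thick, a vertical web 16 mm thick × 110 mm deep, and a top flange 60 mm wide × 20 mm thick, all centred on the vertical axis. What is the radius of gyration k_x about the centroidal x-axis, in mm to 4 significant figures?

k_x ≈ 55.20 mm

Decompose the section into non-overlapping parts with the origin at the bottom-left of its bounding rectangle.
Bottom plate: 120 × 26, A = 3 120 mm², y = 13 mm, Ī = 175 760 mm⁴.
Web plate: 16 × 110, A = 1 760 mm², y = 81 mm, Ī = 1 774 667 mm⁴.
Top plate: 60 × 20, A = 1 200 mm², y = 146 mm, Ī = 40 000 mm⁴.
Centroid: ȳ = ΣA·y / ΣA = 58.9342 mm.
Transfer each piece to the centroidal x-axis using Ī + A·d² with d = y − 58.9342:
  bottom plate: d = -45.9342 mm → contributes +6 758 809 mm⁴
  web plate: d = 22.0658 mm → contributes +2 631 609 mm⁴
  top plate: d = 87.0658 mm → contributes +9 136 542 mm⁴
Total I = 18 526 960 mm⁴.
Radius of gyration: k = √(I/A) = √(18 526 960 / 6 080) = 55.2014 mm.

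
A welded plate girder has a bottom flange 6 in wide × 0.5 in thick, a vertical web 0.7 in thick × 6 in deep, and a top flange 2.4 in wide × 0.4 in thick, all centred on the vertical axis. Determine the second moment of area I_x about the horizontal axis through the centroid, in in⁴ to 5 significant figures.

I_x ≈ 48.728 in⁴

Split into non-overlapping primitives; take the origin at the lower-left of the bounding box.
Bottom plate: 6 × 0.5, A = 3 in², y = 0.25 in, Ī = 0.0625 in⁴.
Web plate: 0.7 × 6, A = 4.2 in², y = 3.5 in, Ī = 12.6 in⁴.
Top plate: 2.4 × 0.4, A = 0.96 in², y = 6.7 in, Ī = 0.0128 in⁴.
Centroid: ȳ = ΣA·y / ΣA = 2.681618 in.
Transfer each piece to the horizontal axis through the centroid using Ī + A·d² with d = y − 2.681618:
  bottom plate: d = -2.431618 in → contributes +17.80079 in⁴
  web plate: d = 0.8183824 in → contributes +15.41295 in⁴
  top plate: d = 4.018382 in → contributes +15.5143 in⁴
Total I = 48.72804 in⁴.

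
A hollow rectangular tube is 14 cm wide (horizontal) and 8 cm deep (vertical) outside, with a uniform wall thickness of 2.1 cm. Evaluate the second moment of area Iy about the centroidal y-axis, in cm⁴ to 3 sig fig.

Iy ≈ 1530 cm⁴

Decompose the section into non-overlapping parts with the origin at the bottom-left of its bounding rectangle.
Outer rectangle: 14 × 8, A = 112 cm², x = 7 cm, Ī = 1829.3 cm⁴.
Inner void (subtracted): 9.8 × 3.8, A = 37.24 cm², x = 7 cm, Ī = 298.04 cm⁴.
By symmetry the centroid is at mid-width, x̄ = 7 cm.
All pieces are centred on the centroidal y-axis, so I = ΣĪ (holes subtracted) = 1531.3 cm⁴.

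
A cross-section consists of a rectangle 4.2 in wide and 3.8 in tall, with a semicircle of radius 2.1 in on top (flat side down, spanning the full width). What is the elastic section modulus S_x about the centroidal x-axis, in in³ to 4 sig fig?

Decompose the section into non-overlapping parts with the origin at the bottom-left of its bounding rectangle.
Rectangular body: 4.2 × 3.8, A = 15.96 in², y = 1.9 in, Ī = 19.2052 in⁴.
Semicircular cap: semicircle r = 2.1, A = 6.92721 in², y = 4.69127 in, Ī = 2.13456 in⁴.
Centroid: ȳ = ΣA·y / ΣA = 2.74483 in.
Transfer each piece to the centroidal x-axis using Ī + A·d² with d = y − 2.74483:
  rectangular body: d = -0.844826 in → contributes +30.5963 in⁴
  semicircular cap: d = 1.94644 in → contributes +28.3793 in⁴
Total I = 58.9756 in⁴.
Extreme fibre distance c = 3.15517 in; S = I/c = 18.6917 in³.

S_x ≈ 18.69 in³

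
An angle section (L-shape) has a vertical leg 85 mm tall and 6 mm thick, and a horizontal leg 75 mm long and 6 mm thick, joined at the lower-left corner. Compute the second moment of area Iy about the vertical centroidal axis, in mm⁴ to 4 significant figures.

Treat the section as a set of non-overlapping primitives; coordinates are from the bounding-box lower-left.
Vertical leg: 6 × 85, A = 510 mm², x = 3 mm, Ī = 1 530 mm⁴.
Horizontal leg (remainder): 69 × 6, A = 414 mm², x = 40.5 mm, Ī = 164 255 mm⁴.
Centroid: x̄ = ΣA·x / ΣA = 19.8019 mm.
Transfer each piece to the vertical centroidal axis using Ī + A·d² with d = x − 19.8019:
  vertical leg: d = -16.8019 mm → contributes +145 506 mm⁴
  horizontal leg (remainder): d = 20.6981 mm → contributes +341 616 mm⁴
Total I = 487 122 mm⁴.

Iy ≈ 4.871 × 10⁵ mm⁴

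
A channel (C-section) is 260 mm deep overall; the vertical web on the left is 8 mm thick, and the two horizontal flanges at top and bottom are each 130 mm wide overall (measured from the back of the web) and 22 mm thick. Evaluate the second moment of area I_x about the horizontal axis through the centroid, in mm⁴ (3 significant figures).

Break the section into simple shapes (no overlaps), measuring from the bottom-left corner of the bounding box.
Web: 8 × 260, A = 2 080 mm², y = 130 mm, Ī = 11 717 333 mm⁴.
Top flange (beyond web): 122 × 22, A = 2 684 mm², y = 249 mm, Ī = 108 255 mm⁴.
Bottom flange (beyond web): 122 × 22, A = 2 684 mm², y = 11 mm, Ī = 108 255 mm⁴.
By symmetry the centroid is at mid-height, ȳ = 130 mm.
Transfer each piece to the horizontal axis through the centroid using Ī + A·d² with d = y − 130:
  web: d = 0 mm → contributes +11 717 333 mm⁴
  top flange (beyond web): d = 119 mm → contributes +38 116 379 mm⁴
  bottom flange (beyond web): d = -119 mm → contributes +38 116 379 mm⁴
Total I = 87 950 091 mm⁴.

I_x ≈ 8.80 × 10⁷ mm⁴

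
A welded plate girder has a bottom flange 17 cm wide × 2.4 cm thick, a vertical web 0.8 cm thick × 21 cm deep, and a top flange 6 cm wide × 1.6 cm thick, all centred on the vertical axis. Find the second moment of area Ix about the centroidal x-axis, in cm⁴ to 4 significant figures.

Split into non-overlapping primitives; take the origin at the lower-left of the bounding box.
Bottom plate: 17 × 2.4, A = 40.8 cm², y = 1.2 cm, Ī = 19.584 cm⁴.
Web plate: 0.8 × 21, A = 16.8 cm², y = 12.9 cm, Ī = 617.4 cm⁴.
Top plate: 6 × 1.6, A = 9.6 cm², y = 24.2 cm, Ī = 2.048 cm⁴.
Centroid: ȳ = ΣA·y / ΣA = 7.41071 cm.
Transfer each piece to the centroidal x-axis using Ī + A·d² with d = y − 7.41071:
  bottom plate: d = -6.21071 cm → contributes +1593.36 cm⁴
  web plate: d = 5.48929 cm → contributes +1123.62 cm⁴
  top plate: d = 16.7893 cm → contributes +2708.1 cm⁴
Total I = 5425.08 cm⁴.

Ix ≈ 5425 cm⁴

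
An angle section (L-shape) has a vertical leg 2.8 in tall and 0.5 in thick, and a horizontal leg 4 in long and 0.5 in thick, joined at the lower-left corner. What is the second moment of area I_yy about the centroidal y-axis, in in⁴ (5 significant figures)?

I_yy ≈ 4.9267 in⁴

Split into non-overlapping primitives; take the origin at the lower-left of the bounding box.
Vertical leg: 0.5 × 2.8, A = 1.4 in², x = 0.25 in, Ī = 0.02916667 in⁴.
Horizontal leg (remainder): 3.5 × 0.5, A = 1.75 in², x = 2.25 in, Ī = 1.786458 in⁴.
Centroid: x̄ = ΣA·x / ΣA = 1.361111 in.
Transfer each piece to the centroidal y-axis using Ī + A·d² with d = x − 1.361111:
  vertical leg: d = -1.111111 in → contributes +1.757562 in⁴
  horizontal leg (remainder): d = 0.8888889 in → contributes +3.169174 in⁴
Total I = 4.926736 in⁴.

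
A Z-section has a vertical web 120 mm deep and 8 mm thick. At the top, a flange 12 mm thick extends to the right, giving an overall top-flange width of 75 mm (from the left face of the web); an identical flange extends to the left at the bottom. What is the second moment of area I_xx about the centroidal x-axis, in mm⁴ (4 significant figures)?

I_xx ≈ 5.860 × 10⁶ mm⁴

Break the section into simple shapes (no overlaps), measuring from the bottom-left corner of the bounding box.
Web: 8 × 120, A = 960 mm², y = 60 mm, Ī = 1 152 000 mm⁴.
Top flange (beyond web): 67 × 12, A = 804 mm², y = 114 mm, Ī = 9 648 mm⁴.
Bottom flange (beyond web): 67 × 12, A = 804 mm², y = 6 mm, Ī = 9 648 mm⁴.
Centroid: ȳ = ΣA·y / ΣA = 60 mm.
Transfer each piece to the centroidal x-axis using Ī + A·d² with d = y − 60:
  web: d = 0 mm → contributes +1 152 000 mm⁴
  top flange (beyond web): d = 54 mm → contributes +2 354 112 mm⁴
  bottom flange (beyond web): d = -54 mm → contributes +2 354 112 mm⁴
Total I = 5 860 224 mm⁴.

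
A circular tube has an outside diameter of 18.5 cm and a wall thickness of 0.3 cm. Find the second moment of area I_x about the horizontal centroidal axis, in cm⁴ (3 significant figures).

Treat the section as a set of non-overlapping primitives; coordinates are from the bounding-box lower-left.
Outer circle: ⌀18.5, A = 268.8 cm², y = 9.25 cm, Ī = 5749.9 cm⁴.
Bore (subtracted): ⌀17.9, A = 251.65 cm², y = 9.25 cm, Ī = 5039.4 cm⁴.
By symmetry the centroid is at mid-height, ȳ = 9.25 cm.
All pieces are centred on the horizontal centroidal axis, so I = ΣĪ (holes subtracted) = 710.42 cm⁴.

I_x ≈ 710 cm⁴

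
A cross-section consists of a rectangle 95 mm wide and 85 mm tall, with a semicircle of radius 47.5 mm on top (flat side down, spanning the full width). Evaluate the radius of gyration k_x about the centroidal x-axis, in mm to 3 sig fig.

Treat the section as a set of non-overlapping primitives; coordinates are from the bounding-box lower-left.
Rectangular body: 95 × 85, A = 8 075 mm², y = 42.5 mm, Ī = 4 861 823 mm⁴.
Semicircular cap: semicircle r = 47.5, A = 3544.1 mm², y = 105.16 mm, Ī = 558 736 mm⁴.
Centroid: ȳ = ΣA·y / ΣA = 61.613 mm.
Transfer each piece to the centroidal x-axis using Ī + A·d² with d = y − 61.613:
  rectangular body: d = -19.113 mm → contributes +7 811 583 mm⁴
  semicircular cap: d = 43.547 mm → contributes +7 279 553 mm⁴
Total I = 15 091 136 mm⁴.
Radius of gyration: k = √(I/A) = √(15 091 136 / 11 619) = 36.039 mm.

k_x ≈ 36.0 mm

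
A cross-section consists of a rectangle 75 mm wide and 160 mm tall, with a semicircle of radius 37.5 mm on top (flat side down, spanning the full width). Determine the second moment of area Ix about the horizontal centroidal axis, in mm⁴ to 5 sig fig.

Split into non-overlapping primitives; take the origin at the lower-left of the bounding box.
Rectangular body: 75 × 160, A = 12 000 mm², y = 80 mm, Ī = 25 600 000 mm⁴.
Semicircular cap: semicircle r = 37.5, A = 2208.932 mm², y = 175.9155 mm, Ī = 217048.7 mm⁴.
Centroid: ȳ = ΣA·y / ΣA = 94.9111 mm.
Transfer each piece to the horizontal centroidal axis using Ī + A·d² with d = y − 94.9111:
  rectangular body: d = -14.9111 mm → contributes +28 268 091 mm⁴
  semicircular cap: d = 81.00439 mm → contributes +14 711 426 mm⁴
Total I = 42 979 517 mm⁴.

Ix ≈ 4.2980 × 10⁷ mm⁴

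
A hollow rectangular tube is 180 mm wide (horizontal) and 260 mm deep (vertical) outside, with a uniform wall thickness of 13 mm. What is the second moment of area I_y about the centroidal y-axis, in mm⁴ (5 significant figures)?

Treat the section as a set of non-overlapping primitives; coordinates are from the bounding-box lower-left.
Outer rectangle: 180 × 260, A = 46 800 mm², x = 90 mm, Ī = 126 360 000 mm⁴.
Inner void (subtracted): 154 × 234, A = 36 036 mm², x = 90 mm, Ī = 71 219 148 mm⁴.
By symmetry the centroid is at mid-width, x̄ = 90 mm.
All pieces are centred on the centroidal y-axis, so I = ΣĪ (holes subtracted) = 55 140 852 mm⁴.

I_y ≈ 5.5141 × 10⁷ mm⁴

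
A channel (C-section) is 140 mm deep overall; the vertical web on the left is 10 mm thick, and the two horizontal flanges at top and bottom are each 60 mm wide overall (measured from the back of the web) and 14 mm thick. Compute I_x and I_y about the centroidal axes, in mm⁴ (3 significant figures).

I_x ≈ 7.87 × 10⁶ mm⁴, I_y ≈ 9.33 × 10⁵ mm⁴

Split into non-overlapping primitives; take the origin at the lower-left of the bounding box.
Web: 10 × 140, A = 1 400 mm², y = 70 mm, Ī = 2 286 667 mm⁴.
Top flange (beyond web): 50 × 14, A = 700 mm², y = 133 mm, Ī = 11 433 mm⁴.
Bottom flange (beyond web): 50 × 14, A = 700 mm², y = 7 mm, Ī = 11 433 mm⁴.
By symmetry the centroid is at mid-height, ȳ = 70 mm.
Transfer each piece to the centroidal x-axis using Ī + A·d² with d = y − 70:
  web: d = 0 mm → contributes +2 286 667 mm⁴
  top flange (beyond web): d = 63 mm → contributes +2 789 733 mm⁴
  bottom flange (beyond web): d = -63 mm → contributes +2 789 733 mm⁴
Total I = 7 866 133 mm⁴.
For the y-axis: x̄ = 20 mm.
Repeating about the centroidal y-axis gives I_y = 933 333 mm⁴.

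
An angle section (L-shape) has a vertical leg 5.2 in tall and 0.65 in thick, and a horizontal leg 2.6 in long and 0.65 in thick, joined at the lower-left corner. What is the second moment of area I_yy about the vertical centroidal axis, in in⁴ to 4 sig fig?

Break the section into simple shapes (no overlaps), measuring from the bottom-left corner of the bounding box.
Vertical leg: 0.65 × 5.2, A = 3.38 in², x = 0.325 in, Ī = 0.119004 in⁴.
Horizontal leg (remainder): 1.95 × 0.65, A = 1.2675 in², x = 1.625 in, Ī = 0.401639 in⁴.
Centroid: x̄ = ΣA·x / ΣA = 0.679545 in.
Transfer each piece to the vertical centroidal axis using Ī + A·d² with d = x − 0.679545:
  vertical leg: d = -0.354545 in → contributes +0.543879 in⁴
  horizontal leg (remainder): d = 0.945455 in → contributes +1.53464 in⁴
Total I = 2.07852 in⁴.

I_yy ≈ 2.079 in⁴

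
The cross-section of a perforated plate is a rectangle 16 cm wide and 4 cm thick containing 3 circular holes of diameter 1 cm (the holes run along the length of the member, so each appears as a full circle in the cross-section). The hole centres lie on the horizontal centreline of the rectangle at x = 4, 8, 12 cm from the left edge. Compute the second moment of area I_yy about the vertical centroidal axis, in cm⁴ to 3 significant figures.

Split into non-overlapping primitives; take the origin at the lower-left of the bounding box.
Plate: 16 × 4, A = 64 cm², x = 8 cm, Ī = 1365.3 cm⁴.
Hole 1 (subtracted): ⌀1, A = 0.7854 cm², x = 4 cm, Ī = 0.049087 cm⁴.
Hole 2 (subtracted): ⌀1, A = 0.7854 cm², x = 8 cm, Ī = 0.049087 cm⁴.
Hole 3 (subtracted): ⌀1, A = 0.7854 cm², x = 12 cm, Ī = 0.049087 cm⁴.
By symmetry the centroid is at mid-width, x̄ = 8 cm.
Transfer each piece to the vertical centroidal axis using Ī + A·d² with d = x − 8:
  plate: d = 0 cm → contributes +1365.3 cm⁴
  hole 1: d = -4 cm → contributes −12.615 cm⁴
  hole 2: d = 0 cm → contributes −0.049087 cm⁴
  hole 3: d = 4 cm → contributes −12.615 cm⁴
Total I = 1340.1 cm⁴.

I_yy ≈ 1340 cm⁴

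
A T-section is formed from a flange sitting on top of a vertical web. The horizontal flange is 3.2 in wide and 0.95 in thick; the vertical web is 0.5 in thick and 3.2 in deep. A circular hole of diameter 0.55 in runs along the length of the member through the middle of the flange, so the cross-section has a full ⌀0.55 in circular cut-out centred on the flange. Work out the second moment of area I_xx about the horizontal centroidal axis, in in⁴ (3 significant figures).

I_xx ≈ 5.97 in⁴

Break the section into simple shapes (no overlaps), measuring from the bottom-left corner of the bounding box.
Flange: 3.2 × 0.95, A = 3.04 in², y = 3.675 in, Ī = 0.22863 in⁴.
Web: 0.5 × 3.2, A = 1.6 in², y = 1.6 in, Ī = 1.3653 in⁴.
Hole (subtracted): ⌀0.55, A = 0.23758 in², y = 3.675 in, Ī = 0.0044918 in⁴.
Centroid: ȳ = ΣA·y / ΣA = 2.9209 in.
Transfer each piece to the horizontal centroidal axis using Ī + A·d² with d = y − 2.9209:
  flange: d = 0.75413 in → contributes +1.9575 in⁴
  web: d = -1.3209 in → contributes +4.1568 in⁴
  hole: d = 0.75413 in → contributes −0.13961 in⁴
Total I = 5.9748 in⁴.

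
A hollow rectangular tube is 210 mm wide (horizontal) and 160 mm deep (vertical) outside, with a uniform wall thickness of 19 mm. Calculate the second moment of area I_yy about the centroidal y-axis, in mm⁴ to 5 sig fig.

I_yy ≈ 7.1747 × 10⁷ mm⁴

Treat the section as a set of non-overlapping primitives; coordinates are from the bounding-box lower-left.
Outer rectangle: 210 × 160, A = 33 600 mm², x = 105 mm, Ī = 123 480 000 mm⁴.
Inner void (subtracted): 172 × 122, A = 20 984 mm², x = 105 mm, Ī = 51 732 555 mm⁴.
By symmetry the centroid is at mid-width, x̄ = 105 mm.
All pieces are centred on the centroidal y-axis, so I = ΣĪ (holes subtracted) = 71 747 445 mm⁴.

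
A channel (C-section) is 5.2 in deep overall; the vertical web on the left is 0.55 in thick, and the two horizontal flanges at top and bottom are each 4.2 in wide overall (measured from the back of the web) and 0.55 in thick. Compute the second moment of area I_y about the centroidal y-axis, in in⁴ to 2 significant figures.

Treat the section as a set of non-overlapping primitives; coordinates are from the bounding-box lower-left.
Web: 0.55 × 5.2, A = 2.86 in², x = 0.275 in, Ī = 0.0721 in⁴.
Top flange (beyond web): 3.65 × 0.55, A = 2.008 in², x = 2.375 in, Ī = 2.229 in⁴.
Bottom flange (beyond web): 3.65 × 0.55, A = 2.008 in², x = 2.375 in, Ī = 2.229 in⁴.
Centroid: x̄ = ΣA·x / ΣA = 1.501 in.
Transfer each piece to the centroidal y-axis using Ī + A·d² with d = x − 1.501:
  web: d = -1.226 in → contributes +4.374 in⁴
  top flange (beyond web): d = 0.8736 in → contributes +3.761 in⁴
  bottom flange (beyond web): d = 0.8736 in → contributes +3.761 in⁴
Total I = 11.9 in⁴.

I_y ≈ 12 in⁴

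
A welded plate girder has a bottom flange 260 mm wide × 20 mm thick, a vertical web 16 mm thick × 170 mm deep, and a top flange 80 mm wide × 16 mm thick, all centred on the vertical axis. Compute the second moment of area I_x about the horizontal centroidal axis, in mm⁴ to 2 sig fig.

I_x ≈ 4.9 × 10⁷ mm⁴

Treat the section as a set of non-overlapping primitives; coordinates are from the bounding-box lower-left.
Bottom plate: 260 × 20, A = 5 200 mm², y = 10 mm, Ī = 173 333 mm⁴.
Web plate: 16 × 170, A = 2 720 mm², y = 105 mm, Ī = 6 550 667 mm⁴.
Top plate: 80 × 16, A = 1 280 mm², y = 198 mm, Ī = 27 307 mm⁴.
Centroid: ȳ = ΣA·y / ΣA = 64.24 mm.
Transfer each piece to the horizontal centroidal axis using Ī + A·d² with d = y − 64.24:
  bottom plate: d = -54.24 mm → contributes +15 473 579 mm⁴
  web plate: d = 40.76 mm → contributes +11 068 843 mm⁴
  top plate: d = 133.8 mm → contributes +22 927 540 mm⁴
Total I = 49 469 961 mm⁴.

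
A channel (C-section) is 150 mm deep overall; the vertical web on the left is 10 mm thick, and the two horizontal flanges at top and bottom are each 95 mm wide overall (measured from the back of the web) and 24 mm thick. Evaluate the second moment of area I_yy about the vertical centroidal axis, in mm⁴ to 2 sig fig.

I_yy ≈ 4.9 × 10⁶ mm⁴

Break the section into simple shapes (no overlaps), measuring from the bottom-left corner of the bounding box.
Web: 10 × 150, A = 1 500 mm², x = 5 mm, Ī = 12 500 mm⁴.
Top flange (beyond web): 85 × 24, A = 2 040 mm², x = 52.5 mm, Ī = 1 228 250 mm⁴.
Bottom flange (beyond web): 85 × 24, A = 2 040 mm², x = 52.5 mm, Ī = 1 228 250 mm⁴.
Centroid: x̄ = ΣA·x / ΣA = 39.73 mm.
Transfer each piece to the vertical centroidal axis using Ī + A·d² with d = x − 39.73:
  web: d = -34.73 mm → contributes +1 821 883 mm⁴
  top flange (beyond web): d = 12.77 mm → contributes +1 560 857 mm⁴
  bottom flange (beyond web): d = 12.77 mm → contributes +1 560 857 mm⁴
Total I = 4 943 597 mm⁴.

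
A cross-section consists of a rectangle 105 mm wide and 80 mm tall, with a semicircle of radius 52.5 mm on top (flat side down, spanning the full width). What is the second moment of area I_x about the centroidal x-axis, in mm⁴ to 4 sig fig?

Treat the section as a set of non-overlapping primitives; coordinates are from the bounding-box lower-left.
Rectangular body: 105 × 80, A = 8 400 mm², y = 40 mm, Ī = 4 480 000 mm⁴.
Semicircular cap: semicircle r = 52.5, A = 4329.51 mm², y = 102.282 mm, Ī = 833 814 mm⁴.
Centroid: ȳ = ΣA·y / ΣA = 61.183 mm.
Transfer each piece to the centroidal x-axis using Ī + A·d² with d = y − 61.183:
  rectangular body: d = -21.183 mm → contributes +8 249 241 mm⁴
  semicircular cap: d = 41.0987 mm → contributes +8 146 799 mm⁴
Total I = 16 396 040 mm⁴.

I_x ≈ 1.640 × 10⁷ mm⁴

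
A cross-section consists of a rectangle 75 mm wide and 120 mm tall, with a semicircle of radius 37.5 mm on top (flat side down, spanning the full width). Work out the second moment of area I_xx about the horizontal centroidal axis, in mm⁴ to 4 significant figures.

Split into non-overlapping primitives; take the origin at the lower-left of the bounding box.
Rectangular body: 75 × 120, A = 9 000 mm², y = 60 mm, Ī = 10 800 000 mm⁴.
Semicircular cap: semicircle r = 37.5, A = 2208.93 mm², y = 135.915 mm, Ī = 217 049 mm⁴.
Centroid: ȳ = ΣA·y / ΣA = 74.9606 mm.
Transfer each piece to the horizontal centroidal axis using Ī + A·d² with d = y − 74.9606:
  rectangular body: d = -14.9606 mm → contributes +12 814 372 mm⁴
  semicircular cap: d = 60.9549 mm → contributes +8 424 339 mm⁴
Total I = 21 238 711 mm⁴.

I_xx ≈ 2.124 × 10⁷ mm⁴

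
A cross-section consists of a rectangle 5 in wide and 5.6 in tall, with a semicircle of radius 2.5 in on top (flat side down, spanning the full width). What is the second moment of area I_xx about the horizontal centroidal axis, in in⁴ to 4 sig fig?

Decompose the section into non-overlapping parts with the origin at the bottom-left of its bounding rectangle.
Rectangular body: 5 × 5.6, A = 28 in², y = 2.8 in, Ī = 73.1733 in⁴.
Semicircular cap: semicircle r = 2.5, A = 9.81748 in², y = 6.66103 in, Ī = 4.28738 in⁴.
Centroid: ȳ = ΣA·y / ΣA = 3.80233 in.
Transfer each piece to the horizontal centroidal axis using Ī + A·d² with d = y − 3.80233:
  rectangular body: d = -1.00233 in → contributes +101.304 in⁴
  semicircular cap: d = 2.8587 in → contributes +84.5176 in⁴
Total I = 185.822 in⁴.

I_xx ≈ 185.8 in⁴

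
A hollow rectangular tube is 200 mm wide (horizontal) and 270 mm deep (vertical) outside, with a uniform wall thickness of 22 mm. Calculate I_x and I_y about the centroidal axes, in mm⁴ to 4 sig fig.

Treat the section as a set of non-overlapping primitives; coordinates are from the bounding-box lower-left.
Outer rectangle: 200 × 270, A = 54 000 mm², y = 135 mm, Ī = 328 050 000 mm⁴.
Inner void (subtracted): 156 × 226, A = 35 256 mm², y = 135 mm, Ī = 150 061 288 mm⁴.
By symmetry the centroid is at mid-height, ȳ = 135 mm.
All pieces are centred on the centroidal x-axis, so I = ΣĪ (holes subtracted) = 177 988 712 mm⁴.
Repeating about the centroidal y-axis gives I_y = 108 500 832 mm⁴.

I_x ≈ 1.780 × 10⁸ mm⁴, I_y ≈ 1.085 × 10⁸ mm⁴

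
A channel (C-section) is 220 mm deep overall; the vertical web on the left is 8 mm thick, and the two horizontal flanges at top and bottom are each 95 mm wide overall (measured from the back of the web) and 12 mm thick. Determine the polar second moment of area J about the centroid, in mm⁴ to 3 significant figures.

Split into non-overlapping primitives; take the origin at the lower-left of the bounding box.
Web: 8 × 220, A = 1 760 mm², y = 110 mm, Ī = 7 098 667 mm⁴.
Top flange (beyond web): 87 × 12, A = 1 044 mm², y = 214 mm, Ī = 12 528 mm⁴.
Bottom flange (beyond web): 87 × 12, A = 1 044 mm², y = 6 mm, Ī = 12 528 mm⁴.
By symmetry the centroid is at mid-height, ȳ = 110 mm.
Transfer each piece to the centroidal x-axis using Ī + A·d² with d = y − 110:
  web: d = 0 mm → contributes +7 098 667 mm⁴
  top flange (beyond web): d = 104 mm → contributes +11 304 432 mm⁴
  bottom flange (beyond web): d = -104 mm → contributes +11 304 432 mm⁴
Total I = 29 707 531 mm⁴.
For the y-axis: x̄ = 29.774 mm.
Repeating about the centroidal y-axis gives I_y = 3 481 135 mm⁴.
Polar second moment: J = I_x + I_y = 33 188 666 mm⁴.

J ≈ 3.32 × 10⁷ mm⁴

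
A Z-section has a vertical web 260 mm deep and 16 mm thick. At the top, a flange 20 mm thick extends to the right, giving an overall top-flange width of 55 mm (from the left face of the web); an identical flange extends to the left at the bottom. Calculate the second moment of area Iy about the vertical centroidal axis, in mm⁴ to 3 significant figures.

Decompose the section into non-overlapping parts with the origin at the bottom-left of its bounding rectangle.
Web: 16 × 260, A = 4 160 mm², x = 47 mm, Ī = 88 747 mm⁴.
Top flange (beyond web): 39 × 20, A = 780 mm², x = 74.5 mm, Ī = 98 865 mm⁴.
Bottom flange (beyond web): 39 × 20, A = 780 mm², x = 19.5 mm, Ī = 98 865 mm⁴.
Centroid: x̄ = ΣA·x / ΣA = 47 mm.
Transfer each piece to the vertical centroidal axis using Ī + A·d² with d = x − 47:
  web: d = 0 mm → contributes +88 747 mm⁴
  top flange (beyond web): d = 27.5 mm → contributes +688 740 mm⁴
  bottom flange (beyond web): d = -27.5 mm → contributes +688 740 mm⁴
Total I = 1 466 227 mm⁴.

Iy ≈ 1.47 × 10⁶ mm⁴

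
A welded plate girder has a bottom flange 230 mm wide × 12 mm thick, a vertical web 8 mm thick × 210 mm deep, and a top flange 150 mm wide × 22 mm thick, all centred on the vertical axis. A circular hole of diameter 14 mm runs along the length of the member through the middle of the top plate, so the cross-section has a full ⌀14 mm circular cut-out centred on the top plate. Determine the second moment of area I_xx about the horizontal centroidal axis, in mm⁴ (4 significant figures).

Break the section into simple shapes (no overlaps), measuring from the bottom-left corner of the bounding box.
Bottom plate: 230 × 12, A = 2 760 mm², y = 6 mm, Ī = 33 120 mm⁴.
Web plate: 8 × 210, A = 1 680 mm², y = 117 mm, Ī = 6 174 000 mm⁴.
Top plate: 150 × 22, A = 3 300 mm², y = 233 mm, Ī = 133 100 mm⁴.
Hole (subtracted): ⌀14, A = 153.938 mm², y = 233 mm, Ī = 1885.74 mm⁴.
Centroid: ȳ = ΣA·y / ΣA = 124.722 mm.
Transfer each piece to the horizontal centroidal axis using Ī + A·d² with d = y − 124.722:
  bottom plate: d = -118.722 mm → contributes +38 935 393 mm⁴
  web plate: d = -7.72248 mm → contributes +6 274 190 mm⁴
  top plate: d = 108.278 mm → contributes +38 822 373 mm⁴
  hole: d = 108.278 mm → contributes −1 806 659 mm⁴
Total I = 82 225 297 mm⁴.

I_xx ≈ 8.223 × 10⁷ mm⁴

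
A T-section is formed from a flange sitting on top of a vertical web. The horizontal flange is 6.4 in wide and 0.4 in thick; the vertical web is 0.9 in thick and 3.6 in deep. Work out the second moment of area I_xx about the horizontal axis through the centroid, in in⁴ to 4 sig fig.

I_xx ≈ 9.254 in⁴

Treat the section as a set of non-overlapping primitives; coordinates are from the bounding-box lower-left.
Flange: 6.4 × 0.4, A = 2.56 in², y = 3.8 in, Ī = 0.0341333 in⁴.
Web: 0.9 × 3.6, A = 3.24 in², y = 1.8 in, Ī = 3.4992 in⁴.
Centroid: ȳ = ΣA·y / ΣA = 2.68276 in.
Transfer each piece to the horizontal axis through the centroid using Ī + A·d² with d = y − 2.68276:
  flange: d = 1.11724 in → contributes +3.2296 in⁴
  web: d = -0.882759 in → contributes +6.02401 in⁴
Total I = 9.25361 in⁴.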